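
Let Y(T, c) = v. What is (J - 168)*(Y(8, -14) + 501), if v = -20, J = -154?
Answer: -154882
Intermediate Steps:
Y(T, c) = -20
(J - 168)*(Y(8, -14) + 501) = (-154 - 168)*(-20 + 501) = -322*481 = -154882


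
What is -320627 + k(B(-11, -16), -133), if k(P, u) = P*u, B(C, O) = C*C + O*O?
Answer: -370768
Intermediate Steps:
B(C, O) = C² + O²
-320627 + k(B(-11, -16), -133) = -320627 + ((-11)² + (-16)²)*(-133) = -320627 + (121 + 256)*(-133) = -320627 + 377*(-133) = -320627 - 50141 = -370768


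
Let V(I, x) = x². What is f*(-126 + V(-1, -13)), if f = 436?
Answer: 18748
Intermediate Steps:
f*(-126 + V(-1, -13)) = 436*(-126 + (-13)²) = 436*(-126 + 169) = 436*43 = 18748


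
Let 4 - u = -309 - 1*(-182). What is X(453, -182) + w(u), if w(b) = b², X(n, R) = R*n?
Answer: -65285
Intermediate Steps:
u = 131 (u = 4 - (-309 - 1*(-182)) = 4 - (-309 + 182) = 4 - 1*(-127) = 4 + 127 = 131)
X(453, -182) + w(u) = -182*453 + 131² = -82446 + 17161 = -65285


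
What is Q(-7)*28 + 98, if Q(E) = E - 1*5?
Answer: -238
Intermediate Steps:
Q(E) = -5 + E (Q(E) = E - 5 = -5 + E)
Q(-7)*28 + 98 = (-5 - 7)*28 + 98 = -12*28 + 98 = -336 + 98 = -238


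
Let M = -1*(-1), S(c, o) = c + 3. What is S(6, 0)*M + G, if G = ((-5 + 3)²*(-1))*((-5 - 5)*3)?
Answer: 129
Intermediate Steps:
S(c, o) = 3 + c
M = 1
G = 120 (G = ((-2)²*(-1))*(-10*3) = (4*(-1))*(-30) = -4*(-30) = 120)
S(6, 0)*M + G = (3 + 6)*1 + 120 = 9*1 + 120 = 9 + 120 = 129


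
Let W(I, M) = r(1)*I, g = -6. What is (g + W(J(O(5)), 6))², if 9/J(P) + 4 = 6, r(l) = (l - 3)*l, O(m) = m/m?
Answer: 225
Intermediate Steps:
O(m) = 1
r(l) = l*(-3 + l) (r(l) = (-3 + l)*l = l*(-3 + l))
J(P) = 9/2 (J(P) = 9/(-4 + 6) = 9/2)
W(I, M) = -2*I (W(I, M) = (1*(-3 + 1))*I = (1*(-2))*I = -2*I)
(g + W(J(O(5)), 6))² = (-6 - 2*9/2)² = (-6 - 9)² = (-15)² = 225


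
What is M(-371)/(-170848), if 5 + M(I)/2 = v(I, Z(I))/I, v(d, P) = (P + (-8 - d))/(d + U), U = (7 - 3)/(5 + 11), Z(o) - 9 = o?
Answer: 2750961/46999686832 ≈ 5.8531e-5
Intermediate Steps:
Z(o) = 9 + o
U = 1/4 (U = 4/16 = 4*(1/16) = 1/4 ≈ 0.25000)
v(d, P) = (-8 + P - d)/(1/4 + d) (v(d, P) = (P + (-8 - d))/(d + 1/4) = (-8 + P - d)/(1/4 + d))
M(I) = -10 + 8/(I*(1 + 4*I)) (M(I) = -10 + 2*((4*(-8 + (9 + I) - I)/(1 + 4*I))/I) = -10 + 2*((4*1/(1 + 4*I))/I) = -10 + 2*((4/(1 + 4*I))/I) = -10 + 2*(4/(I*(1 + 4*I))) = -10 + 8/(I*(1 + 4*I)))
M(-371)/(-170848) = (-10 + 2/(-371*(1/4 - 371)))/(-170848) = (-10 + 2*(-1/371)/(-1483/4))*(-1/170848) = (-10 + 2*(-1/371)*(-4/1483))*(-1/170848) = (-10 + 8/550193)*(-1/170848) = -5501922/550193*(-1/170848) = 2750961/46999686832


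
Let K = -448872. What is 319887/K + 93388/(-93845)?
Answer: -23979684617/14041464280 ≈ -1.7078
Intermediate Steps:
319887/K + 93388/(-93845) = 319887/(-448872) + 93388/(-93845) = 319887*(-1/448872) + 93388*(-1/93845) = -106629/149624 - 93388/93845 = -23979684617/14041464280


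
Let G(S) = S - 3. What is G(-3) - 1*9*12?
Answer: -114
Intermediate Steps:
G(S) = -3 + S
G(-3) - 1*9*12 = (-3 - 3) - 1*9*12 = -6 - 9*12 = -6 - 108 = -114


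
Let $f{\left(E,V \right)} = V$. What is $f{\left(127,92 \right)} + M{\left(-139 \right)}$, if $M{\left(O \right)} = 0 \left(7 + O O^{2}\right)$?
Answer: $92$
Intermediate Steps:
$M{\left(O \right)} = 0$ ($M{\left(O \right)} = 0 \left(7 + O^{3}\right) = 0$)
$f{\left(127,92 \right)} + M{\left(-139 \right)} = 92 + 0 = 92$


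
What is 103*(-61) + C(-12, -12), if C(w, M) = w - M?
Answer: -6283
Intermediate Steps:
103*(-61) + C(-12, -12) = 103*(-61) + (-12 - 1*(-12)) = -6283 + (-12 + 12) = -6283 + 0 = -6283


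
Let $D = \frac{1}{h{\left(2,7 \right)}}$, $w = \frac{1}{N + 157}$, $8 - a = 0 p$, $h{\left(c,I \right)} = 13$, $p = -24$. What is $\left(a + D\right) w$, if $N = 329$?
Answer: $\frac{35}{2106} \approx 0.016619$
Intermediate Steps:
$a = 8$ ($a = 8 - 0 \left(-24\right) = 8 - 0 = 8 + 0 = 8$)
$w = \frac{1}{486}$ ($w = \frac{1}{329 + 157} = \frac{1}{486} \approx 0.0020576$)
$D = \frac{1}{13} \approx 0.076923$
$\left(a + D\right) w = \left(8 + \frac{1}{13}\right) \frac{1}{486} = \frac{105}{13} \cdot \frac{1}{486} = \frac{35}{2106}$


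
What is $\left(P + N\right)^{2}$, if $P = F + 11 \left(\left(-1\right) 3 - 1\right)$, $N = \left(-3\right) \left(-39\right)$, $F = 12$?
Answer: $7225$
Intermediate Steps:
$N = 117$
$P = -32$ ($P = 12 + 11 \left(\left(-1\right) 3 - 1\right) = 12 + 11 \left(-3 - 1\right) = 12 + 11 \left(-4\right) = 12 - 44 = -32$)
$\left(P + N\right)^{2} = \left(-32 + 117\right)^{2} = 85^{2} = 7225$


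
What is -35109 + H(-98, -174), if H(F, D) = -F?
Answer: -35011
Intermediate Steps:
-35109 + H(-98, -174) = -35109 - 1*(-98) = -35109 + 98 = -35011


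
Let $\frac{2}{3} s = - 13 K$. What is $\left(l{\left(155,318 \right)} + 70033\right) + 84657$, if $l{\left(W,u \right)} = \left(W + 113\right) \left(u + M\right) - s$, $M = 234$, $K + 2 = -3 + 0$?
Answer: $\frac{605057}{2} \approx 3.0253 \cdot 10^{5}$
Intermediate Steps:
$K = -5$ ($K = -2 + \left(-3 + 0\right) = -2 - 3 = -5$)
$s = \frac{195}{2}$ ($s = \frac{3 \left(\left(-13\right) \left(-5\right)\right)}{2} = \frac{3}{2} \cdot 65 = \frac{195}{2} \approx 97.5$)
$l{\left(W,u \right)} = - \frac{195}{2} + \left(113 + W\right) \left(234 + u\right)$ ($l{\left(W,u \right)} = \left(W + 113\right) \left(u + 234\right) - \frac{195}{2} = \left(113 + W\right) \left(234 + u\right) - \frac{195}{2} = - \frac{195}{2} + \left(113 + W\right) \left(234 + u\right)$)
$\left(l{\left(155,318 \right)} + 70033\right) + 84657 = \left(\left(\frac{52689}{2} + 113 \cdot 318 + 234 \cdot 155 + 155 \cdot 318\right) + 70033\right) + 84657 = \left(\left(\frac{52689}{2} + 35934 + 36270 + 49290\right) + 70033\right) + 84657 = \left(\frac{295677}{2} + 70033\right) + 84657 = \frac{435743}{2} + 84657 = \frac{605057}{2}$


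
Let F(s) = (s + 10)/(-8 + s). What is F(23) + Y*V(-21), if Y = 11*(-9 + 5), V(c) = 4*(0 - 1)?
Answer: 891/5 ≈ 178.20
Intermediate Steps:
F(s) = (10 + s)/(-8 + s)
V(c) = -4 (V(c) = 4*(-1) = -4)
Y = -44 (Y = 11*(-4) = -44)
F(23) + Y*V(-21) = (10 + 23)/(-8 + 23) - 44*(-4) = 33/15 + 176 = (1/15)*33 + 176 = 11/5 + 176 = 891/5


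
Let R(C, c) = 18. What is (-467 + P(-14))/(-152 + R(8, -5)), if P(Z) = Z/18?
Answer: 2105/603 ≈ 3.4909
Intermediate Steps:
P(Z) = Z/18 (P(Z) = Z*(1/18) = Z/18)
(-467 + P(-14))/(-152 + R(8, -5)) = (-467 + (1/18)*(-14))/(-152 + 18) = (-467 - 7/9)/(-134) = -1/134*(-4210/9) = 2105/603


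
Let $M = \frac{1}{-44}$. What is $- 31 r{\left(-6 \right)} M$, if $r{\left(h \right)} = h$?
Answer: $- \frac{93}{22} \approx -4.2273$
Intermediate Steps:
$M = - \frac{1}{44} \approx -0.022727$
$- 31 r{\left(-6 \right)} M = \left(-31\right) \left(-6\right) \left(- \frac{1}{44}\right) = 186 \left(- \frac{1}{44}\right) = - \frac{93}{22}$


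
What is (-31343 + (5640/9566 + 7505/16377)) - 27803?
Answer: -4632894543331/78331191 ≈ -59145.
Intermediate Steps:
(-31343 + (5640/9566 + 7505/16377)) - 27803 = (-31343 + (5640*(1/9566) + 7505*(1/16377))) - 27803 = (-31343 + (2820/4783 + 7505/16377)) - 27803 = (-31343 + 82079555/78331191) - 27803 = -2455052439958/78331191 - 27803 = -4632894543331/78331191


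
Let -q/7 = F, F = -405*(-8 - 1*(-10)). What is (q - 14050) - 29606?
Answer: -37986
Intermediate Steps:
F = -810 (F = -405*(-8 + 10) = -405*2 = -810)
q = 5670 (q = -7*(-810) = 5670)
(q - 14050) - 29606 = (5670 - 14050) - 29606 = -8380 - 29606 = -37986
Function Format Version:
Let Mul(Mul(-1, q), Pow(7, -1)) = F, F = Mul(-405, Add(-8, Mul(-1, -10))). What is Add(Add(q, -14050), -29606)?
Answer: -37986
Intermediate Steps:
F = -810 (F = Mul(-405, Add(-8, 10)) = Mul(-405, 2) = -810)
q = 5670 (q = Mul(-7, -810) = 5670)
Add(Add(q, -14050), -29606) = Add(Add(5670, -14050), -29606) = Add(-8380, -29606) = -37986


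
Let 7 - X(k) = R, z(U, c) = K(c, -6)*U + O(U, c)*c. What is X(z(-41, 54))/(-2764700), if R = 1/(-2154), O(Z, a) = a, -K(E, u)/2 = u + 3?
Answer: -15079/5955163800 ≈ -2.5321e-6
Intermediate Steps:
K(E, u) = -6 - 2*u (K(E, u) = -2*(u + 3) = -2*(3 + u) = -6 - 2*u)
R = -1/2154 ≈ -0.00046425
z(U, c) = c² + 6*U (z(U, c) = (-6 - 2*(-6))*U + c*c = (-6 + 12)*U + c² = 6*U + c² = c² + 6*U)
X(k) = 15079/2154 (X(k) = 7 - 1*(-1/2154) = 7 + 1/2154 = 15079/2154)
X(z(-41, 54))/(-2764700) = (15079/2154)/(-2764700) = (15079/2154)*(-1/2764700) = -15079/5955163800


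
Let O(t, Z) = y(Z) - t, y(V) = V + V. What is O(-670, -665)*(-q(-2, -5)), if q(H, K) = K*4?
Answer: -13200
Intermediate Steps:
q(H, K) = 4*K
y(V) = 2*V
O(t, Z) = -t + 2*Z (O(t, Z) = 2*Z - t = -t + 2*Z)
O(-670, -665)*(-q(-2, -5)) = (-1*(-670) + 2*(-665))*(-4*(-5)) = (670 - 1330)*(-1*(-20)) = -660*20 = -13200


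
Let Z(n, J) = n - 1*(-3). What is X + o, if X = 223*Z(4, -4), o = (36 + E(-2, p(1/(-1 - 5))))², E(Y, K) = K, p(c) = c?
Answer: 102421/36 ≈ 2845.0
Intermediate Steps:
Z(n, J) = 3 + n (Z(n, J) = n + 3 = 3 + n)
o = 46225/36 (o = (36 + 1/(-1 - 5))² = (36 + 1/(-6))² = (36 - ⅙)² = (215/6)² = 46225/36 ≈ 1284.0)
X = 1561 (X = 223*(3 + 4) = 223*7 = 1561)
X + o = 1561 + 46225/36 = 102421/36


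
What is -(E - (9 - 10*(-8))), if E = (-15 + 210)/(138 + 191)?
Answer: 29086/329 ≈ 88.407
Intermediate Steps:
E = 195/329 ≈ 0.59270
-(E - (9 - 10*(-8))) = -(195/329 - (9 - 10*(-8))) = -(195/329 - (9 + 80)) = -(195/329 - 1*89) = -(195/329 - 89) = -1*(-29086/329) = 29086/329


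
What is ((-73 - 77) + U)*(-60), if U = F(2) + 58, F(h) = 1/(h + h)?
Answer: 5505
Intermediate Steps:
F(h) = 1/(2*h)
U = 233/4 (U = (1/2)/2 + 58 = (1/2)*(1/2) + 58 = 1/4 + 58 = 233/4 ≈ 58.250)
((-73 - 77) + U)*(-60) = ((-73 - 77) + 233/4)*(-60) = (-150 + 233/4)*(-60) = -367/4*(-60) = 5505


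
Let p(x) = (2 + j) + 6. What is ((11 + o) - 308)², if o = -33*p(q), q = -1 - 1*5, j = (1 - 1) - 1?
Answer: 278784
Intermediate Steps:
j = -1 (j = 0 - 1 = -1)
q = -6 (q = -1 - 5 = -6)
p(x) = 7 (p(x) = (2 - 1) + 6 = 1 + 6 = 7)
o = -231 (o = -33*7 = -231)
((11 + o) - 308)² = ((11 - 231) - 308)² = (-220 - 308)² = (-528)² = 278784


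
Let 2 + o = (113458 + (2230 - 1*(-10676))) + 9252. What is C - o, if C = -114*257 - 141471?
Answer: -306383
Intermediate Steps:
C = -170769 (C = -29298 - 141471 = -170769)
o = 135614 (o = -2 + ((113458 + (2230 - 1*(-10676))) + 9252) = -2 + ((113458 + (2230 + 10676)) + 9252) = -2 + ((113458 + 12906) + 9252) = -2 + (126364 + 9252) = -2 + 135616 = 135614)
C - o = -170769 - 1*135614 = -170769 - 135614 = -306383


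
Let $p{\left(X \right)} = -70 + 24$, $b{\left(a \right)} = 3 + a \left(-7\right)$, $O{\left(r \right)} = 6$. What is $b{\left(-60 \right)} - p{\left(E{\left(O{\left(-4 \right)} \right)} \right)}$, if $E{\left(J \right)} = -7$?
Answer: $469$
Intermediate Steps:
$b{\left(a \right)} = 3 - 7 a$
$p{\left(X \right)} = -46$
$b{\left(-60 \right)} - p{\left(E{\left(O{\left(-4 \right)} \right)} \right)} = \left(3 - -420\right) - -46 = \left(3 + 420\right) + 46 = 423 + 46 = 469$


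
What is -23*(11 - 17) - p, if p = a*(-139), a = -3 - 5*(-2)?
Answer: 1111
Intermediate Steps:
a = 7 (a = -3 + 10 = 7)
p = -973 (p = 7*(-139) = -973)
-23*(11 - 17) - p = -23*(11 - 17) - 1*(-973) = -23*(-6) + 973 = 138 + 973 = 1111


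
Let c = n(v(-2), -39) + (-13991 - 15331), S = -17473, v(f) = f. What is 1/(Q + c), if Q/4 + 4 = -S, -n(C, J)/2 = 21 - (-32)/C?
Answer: 1/40544 ≈ 2.4665e-5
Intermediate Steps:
n(C, J) = -42 - 64/C (n(C, J) = -2*(21 - (-32)/C) = -2*(21 + 32/C) = -42 - 64/C)
Q = 69876 (Q = -16 + 4*(-1*(-17473)) = -16 + 4*17473 = -16 + 69892 = 69876)
c = -29332 (c = (-42 - 64/(-2)) + (-13991 - 15331) = (-42 - 64*(-½)) - 29322 = (-42 + 32) - 29322 = -10 - 29322 = -29332)
1/(Q + c) = 1/(69876 - 29332) = 1/40544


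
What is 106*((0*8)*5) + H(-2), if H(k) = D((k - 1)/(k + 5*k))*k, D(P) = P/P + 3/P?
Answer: -26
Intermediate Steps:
D(P) = 1 + 3/P
H(k) = 6*k**2*(3 + (-1 + k)/(6*k))/(-1 + k) (H(k) = ((3 + (k - 1)/(k + 5*k))/(((k - 1)/(k + 5*k))))*k = ((3 + (-1 + k)/((6*k)))/(((-1 + k)/((6*k)))))*k = ((3 + (-1 + k)*(1/(6*k)))/(((-1 + k)*(1/(6*k)))))*k = ((3 + (-1 + k)/(6*k))/(((-1 + k)/(6*k))))*k = ((6*k/(-1 + k))*(3 + (-1 + k)/(6*k)))*k = (6*k*(3 + (-1 + k)/(6*k))/(-1 + k))*k = 6*k**2*(3 + (-1 + k)/(6*k))/(-1 + k))
106*((0*8)*5) + H(-2) = 106*((0*8)*5) - 2*(-1 + 19*(-2))/(-1 - 2) = 106*(0*5) - 2*(-1 - 38)/(-3) = 106*0 - 2*(-1/3)*(-39) = 0 - 26 = -26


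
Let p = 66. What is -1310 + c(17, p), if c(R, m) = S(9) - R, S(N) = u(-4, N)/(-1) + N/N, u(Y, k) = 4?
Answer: -1330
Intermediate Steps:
S(N) = -3 (S(N) = 4/(-1) + N/N = 4*(-1) + 1 = -4 + 1 = -3)
c(R, m) = -3 - R
-1310 + c(17, p) = -1310 + (-3 - 1*17) = -1310 + (-3 - 17) = -1310 - 20 = -1330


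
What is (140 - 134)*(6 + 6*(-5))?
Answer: -144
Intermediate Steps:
(140 - 134)*(6 + 6*(-5)) = 6*(6 - 30) = 6*(-24) = -144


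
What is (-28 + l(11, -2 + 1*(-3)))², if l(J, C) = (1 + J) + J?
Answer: 25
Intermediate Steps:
l(J, C) = 1 + 2*J
(-28 + l(11, -2 + 1*(-3)))² = (-28 + (1 + 2*11))² = (-28 + (1 + 22))² = (-28 + 23)² = (-5)² = 25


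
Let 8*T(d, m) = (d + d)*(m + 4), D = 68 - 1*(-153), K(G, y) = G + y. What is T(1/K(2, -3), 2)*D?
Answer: -663/2 ≈ -331.50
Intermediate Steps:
D = 221 (D = 68 + 153 = 221)
T(d, m) = d*(4 + m)/4 (T(d, m) = ((d + d)*(m + 4))/8 = ((2*d)*(4 + m))/8 = (2*d*(4 + m))/8 = d*(4 + m)/4)
T(1/K(2, -3), 2)*D = ((4 + 2)/(4*(2 - 3)))*221 = ((¼)*6/(-1))*221 = ((¼)*(-1)*6)*221 = -3/2*221 = -663/2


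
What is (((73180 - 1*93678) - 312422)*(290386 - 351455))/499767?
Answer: 20331091480/499767 ≈ 40681.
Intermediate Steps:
(((73180 - 1*93678) - 312422)*(290386 - 351455))/499767 = (((73180 - 93678) - 312422)*(-61069))*(1/499767) = ((-20498 - 312422)*(-61069))*(1/499767) = -332920*(-61069)*(1/499767) = 20331091480*(1/499767) = 20331091480/499767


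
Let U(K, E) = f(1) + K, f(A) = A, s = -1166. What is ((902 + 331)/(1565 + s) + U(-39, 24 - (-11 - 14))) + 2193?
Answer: 287026/133 ≈ 2158.1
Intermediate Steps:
U(K, E) = 1 + K
((902 + 331)/(1565 + s) + U(-39, 24 - (-11 - 14))) + 2193 = ((902 + 331)/(1565 - 1166) + (1 - 39)) + 2193 = (1233/399 - 38) + 2193 = (1233*(1/399) - 38) + 2193 = (411/133 - 38) + 2193 = -4643/133 + 2193 = 287026/133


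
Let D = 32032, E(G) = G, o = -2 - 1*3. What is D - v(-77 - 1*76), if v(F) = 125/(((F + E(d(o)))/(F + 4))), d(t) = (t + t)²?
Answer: 1679071/53 ≈ 31681.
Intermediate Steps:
o = -5 (o = -2 - 3 = -5)
d(t) = 4*t² (d(t) = (2*t)² = 4*t²)
v(F) = 125*(4 + F)/(100 + F) (v(F) = 125/(((F + 4*(-5)²)/(F + 4))) = 125/(((F + 4*25)/(4 + F))) = 125/(((F + 100)/(4 + F))) = 125/(((100 + F)/(4 + F))) = 125*((4 + F)/(100 + F)) = 125*(4 + F)/(100 + F))
D - v(-77 - 1*76) = 32032 - 125*(4 + (-77 - 1*76))/(100 + (-77 - 1*76)) = 32032 - 125*(4 + (-77 - 76))/(100 + (-77 - 76)) = 32032 - 125*(4 - 153)/(100 - 153) = 32032 - 125*(-149)/(-53) = 32032 - 125*(-1)*(-149)/53 = 32032 - 1*18625/53 = 32032 - 18625/53 = 1679071/53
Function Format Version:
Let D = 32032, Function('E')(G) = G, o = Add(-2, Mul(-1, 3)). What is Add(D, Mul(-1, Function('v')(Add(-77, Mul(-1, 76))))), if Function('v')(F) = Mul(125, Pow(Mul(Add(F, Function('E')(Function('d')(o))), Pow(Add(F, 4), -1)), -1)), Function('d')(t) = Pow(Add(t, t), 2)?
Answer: Rational(1679071, 53) ≈ 31681.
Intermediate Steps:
o = -5 (o = Add(-2, -3) = -5)
Function('d')(t) = Mul(4, Pow(t, 2)) (Function('d')(t) = Pow(Mul(2, t), 2) = Mul(4, Pow(t, 2)))
Function('v')(F) = Mul(125, Pow(Add(100, F), -1), Add(4, F)) (Function('v')(F) = Mul(125, Pow(Mul(Add(F, Mul(4, Pow(-5, 2))), Pow(Add(F, 4), -1)), -1)) = Mul(125, Pow(Mul(Add(F, Mul(4, 25)), Pow(Add(4, F), -1)), -1)) = Mul(125, Pow(Mul(Add(F, 100), Pow(Add(4, F), -1)), -1)) = Mul(125, Pow(Mul(Add(100, F), Pow(Add(4, F), -1)), -1)) = Mul(125, Pow(Mul(Pow(Add(4, F), -1), Add(100, F)), -1)) = Mul(125, Mul(Pow(Add(100, F), -1), Add(4, F))) = Mul(125, Pow(Add(100, F), -1), Add(4, F)))
Add(D, Mul(-1, Function('v')(Add(-77, Mul(-1, 76))))) = Add(32032, Mul(-1, Mul(125, Pow(Add(100, Add(-77, Mul(-1, 76))), -1), Add(4, Add(-77, Mul(-1, 76)))))) = Add(32032, Mul(-1, Mul(125, Pow(Add(100, Add(-77, -76)), -1), Add(4, Add(-77, -76))))) = Add(32032, Mul(-1, Mul(125, Pow(Add(100, -153), -1), Add(4, -153)))) = Add(32032, Mul(-1, Mul(125, Pow(-53, -1), -149))) = Add(32032, Mul(-1, Mul(125, Rational(-1, 53), -149))) = Add(32032, Mul(-1, Rational(18625, 53))) = Add(32032, Rational(-18625, 53)) = Rational(1679071, 53)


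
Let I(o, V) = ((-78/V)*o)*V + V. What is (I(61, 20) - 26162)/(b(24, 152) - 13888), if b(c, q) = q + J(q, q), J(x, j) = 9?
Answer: 30900/13727 ≈ 2.2510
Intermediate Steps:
b(c, q) = 9 + q (b(c, q) = q + 9 = 9 + q)
I(o, V) = V - 78*o (I(o, V) = (-78*o/V)*V + V = -78*o + V = V - 78*o)
(I(61, 20) - 26162)/(b(24, 152) - 13888) = ((20 - 78*61) - 26162)/((9 + 152) - 13888) = ((20 - 4758) - 26162)/(161 - 13888) = (-4738 - 26162)/(-13727) = -30900*(-1/13727) = 30900/13727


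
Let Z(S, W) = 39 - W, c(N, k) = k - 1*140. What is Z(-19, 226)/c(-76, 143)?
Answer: -187/3 ≈ -62.333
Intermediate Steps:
c(N, k) = -140 + k (c(N, k) = k - 140 = -140 + k)
Z(-19, 226)/c(-76, 143) = (39 - 1*226)/(-140 + 143) = (39 - 226)/3 = -187*⅓ = -187/3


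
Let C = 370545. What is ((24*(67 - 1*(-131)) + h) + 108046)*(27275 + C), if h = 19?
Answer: 44880858940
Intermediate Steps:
((24*(67 - 1*(-131)) + h) + 108046)*(27275 + C) = ((24*(67 - 1*(-131)) + 19) + 108046)*(27275 + 370545) = ((24*(67 + 131) + 19) + 108046)*397820 = ((24*198 + 19) + 108046)*397820 = ((4752 + 19) + 108046)*397820 = (4771 + 108046)*397820 = 112817*397820 = 44880858940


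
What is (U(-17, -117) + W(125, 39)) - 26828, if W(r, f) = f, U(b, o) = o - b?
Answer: -26889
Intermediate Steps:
(U(-17, -117) + W(125, 39)) - 26828 = ((-117 - 1*(-17)) + 39) - 26828 = ((-117 + 17) + 39) - 26828 = (-100 + 39) - 26828 = -61 - 26828 = -26889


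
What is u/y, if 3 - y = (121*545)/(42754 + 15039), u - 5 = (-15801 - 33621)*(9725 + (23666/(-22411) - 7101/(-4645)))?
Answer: -2891699938391391320461/11183782172230 ≈ -2.5856e+8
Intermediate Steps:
u = -50035470357852877/104099095 (u = 5 + (-15801 - 33621)*(9725 + (23666/(-22411) - 7101/(-4645))) = 5 - 49422*(9725 + (23666*(-1/22411) - 7101*(-1/4645))) = 5 - 49422*(9725 + (-23666/22411 + 7101/4645)) = 5 - 49422*(9725 + 49211941/104099095) = 5 - 49422*1012412910816/104099095 = 5 - 50035470878348352/104099095 = -50035470357852877/104099095 ≈ -4.8065e+8)
y = 107434/57793 (y = 3 - 121*545/(42754 + 15039) = 3 - 65945/57793 = 107434/57793 ≈ 1.8589)
u/y = -50035470357852877/(104099095*107434/57793) = -50035470357852877/104099095*57793/107434 = -2891699938391391320461/11183782172230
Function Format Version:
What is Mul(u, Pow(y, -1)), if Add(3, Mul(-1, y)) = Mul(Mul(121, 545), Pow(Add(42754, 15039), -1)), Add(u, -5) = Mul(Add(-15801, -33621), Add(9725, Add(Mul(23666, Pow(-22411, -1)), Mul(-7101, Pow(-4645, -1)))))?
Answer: Rational(-2891699938391391320461, 11183782172230) ≈ -2.5856e+8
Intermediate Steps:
u = Rational(-50035470357852877, 104099095) (u = Add(5, Mul(Add(-15801, -33621), Add(9725, Add(Mul(23666, Pow(-22411, -1)), Mul(-7101, Pow(-4645, -1)))))) = Add(5, Mul(-49422, Add(9725, Add(Mul(23666, Rational(-1, 22411)), Mul(-7101, Rational(-1, 4645)))))) = Add(5, Mul(-49422, Add(9725, Add(Rational(-23666, 22411), Rational(7101, 4645))))) = Add(5, Mul(-49422, Add(9725, Rational(49211941, 104099095)))) = Add(5, Mul(-49422, Rational(1012412910816, 104099095))) = Add(5, Rational(-50035470878348352, 104099095)) = Rational(-50035470357852877, 104099095) ≈ -4.8065e+8)
y = Rational(107434, 57793) (y = Add(3, Mul(-1, Mul(Mul(121, 545), Pow(Add(42754, 15039), -1)))) = Add(3, Mul(-1, Mul(65945, Pow(57793, -1)))) = Add(3, Mul(-1, Mul(65945, Rational(1, 57793)))) = Add(3, Mul(-1, Rational(65945, 57793))) = Add(3, Rational(-65945, 57793)) = Rational(107434, 57793) ≈ 1.8589)
Mul(u, Pow(y, -1)) = Mul(Rational(-50035470357852877, 104099095), Pow(Rational(107434, 57793), -1)) = Mul(Rational(-50035470357852877, 104099095), Rational(57793, 107434)) = Rational(-2891699938391391320461, 11183782172230)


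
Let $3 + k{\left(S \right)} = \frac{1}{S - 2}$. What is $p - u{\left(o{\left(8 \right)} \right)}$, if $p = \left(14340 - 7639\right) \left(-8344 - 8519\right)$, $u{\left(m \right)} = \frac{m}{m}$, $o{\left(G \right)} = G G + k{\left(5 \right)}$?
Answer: $-112998964$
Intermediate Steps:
$k{\left(S \right)} = -3 + \frac{1}{-2 + S}$ ($k{\left(S \right)} = -3 + \frac{1}{S - 2} = -3 + \frac{1}{-2 + S}$)
$o{\left(G \right)} = - \frac{8}{3} + G^{2}$ ($o{\left(G \right)} = G G + \frac{7 - 15}{-2 + 5} = G^{2} + \frac{7 - 15}{3} = G^{2} + \frac{1}{3} \left(-8\right) = G^{2} - \frac{8}{3} = - \frac{8}{3} + G^{2}$)
$u{\left(m \right)} = 1$
$p = -112998963$ ($p = 6701 \left(-16863\right) = -112998963$)
$p - u{\left(o{\left(8 \right)} \right)} = -112998963 - 1 = -112998964$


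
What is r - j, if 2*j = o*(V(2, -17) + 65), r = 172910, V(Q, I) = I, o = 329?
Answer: 165014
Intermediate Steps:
j = 7896 (j = (329*(-17 + 65))/2 = (329*48)/2 = (½)*15792 = 7896)
r - j = 172910 - 1*7896 = 172910 - 7896 = 165014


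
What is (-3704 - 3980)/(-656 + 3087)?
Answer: -452/143 ≈ -3.1608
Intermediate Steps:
(-3704 - 3980)/(-656 + 3087) = -7684/2431 = -7684*1/2431 = -452/143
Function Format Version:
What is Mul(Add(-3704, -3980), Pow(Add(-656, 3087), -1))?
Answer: Rational(-452, 143) ≈ -3.1608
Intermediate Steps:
Mul(Add(-3704, -3980), Pow(Add(-656, 3087), -1)) = Mul(-7684, Pow(2431, -1)) = Mul(-7684, Rational(1, 2431)) = Rational(-452, 143)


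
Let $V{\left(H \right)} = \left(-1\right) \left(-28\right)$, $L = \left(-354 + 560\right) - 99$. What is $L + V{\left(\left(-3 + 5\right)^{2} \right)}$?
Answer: $135$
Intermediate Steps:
$L = 107$ ($L = 206 - 99 = 107$)
$V{\left(H \right)} = 28$
$L + V{\left(\left(-3 + 5\right)^{2} \right)} = 107 + 28 = 135$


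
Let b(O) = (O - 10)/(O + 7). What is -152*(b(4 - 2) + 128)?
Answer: -173888/9 ≈ -19321.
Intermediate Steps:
b(O) = (-10 + O)/(7 + O)
-152*(b(4 - 2) + 128) = -152*((-10 + (4 - 2))/(7 + (4 - 2)) + 128) = -152*((-10 + 2)/(7 + 2) + 128) = -152*(-8/9 + 128) = -152*1144/9 = -173888/9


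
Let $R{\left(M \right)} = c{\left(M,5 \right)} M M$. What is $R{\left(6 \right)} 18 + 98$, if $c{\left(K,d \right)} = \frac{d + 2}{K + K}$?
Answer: $476$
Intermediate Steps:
$c{\left(K,d \right)} = \frac{2 + d}{2 K}$
$R{\left(M \right)} = \frac{7 M}{2}$ ($R{\left(M \right)} = \frac{2 + 5}{2 M} M M = \frac{1}{2} \frac{1}{M} 7 M M = \frac{7}{2 M} M M = \frac{7 M}{2}$)
$R{\left(6 \right)} 18 + 98 = \frac{7}{2} \cdot 6 \cdot 18 + 98 = 21 \cdot 18 + 98 = 378 + 98 = 476$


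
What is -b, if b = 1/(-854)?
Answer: 1/854 ≈ 0.0011710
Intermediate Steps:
b = -1/854 ≈ -0.0011710
-b = -1*(-1/854) = 1/854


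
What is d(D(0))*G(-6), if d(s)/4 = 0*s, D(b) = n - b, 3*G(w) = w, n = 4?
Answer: 0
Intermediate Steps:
G(w) = w/3
D(b) = 4 - b
d(s) = 0 (d(s) = 4*(0*s) = 4*0 = 0)
d(D(0))*G(-6) = 0*((⅓)*(-6)) = 0*(-2) = 0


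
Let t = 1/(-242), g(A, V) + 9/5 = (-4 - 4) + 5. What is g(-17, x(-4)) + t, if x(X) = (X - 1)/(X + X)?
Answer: -5813/1210 ≈ -4.8041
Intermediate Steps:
x(X) = (-1 + X)/(2*X) (x(X) = (-1 + X)/((2*X)) = (-1 + X)*(1/(2*X)) = (-1 + X)/(2*X))
g(A, V) = -24/5 (g(A, V) = -9/5 + ((-4 - 4) + 5) = -9/5 + (-8 + 5) = -9/5 - 3 = -24/5)
t = -1/242 ≈ -0.0041322
g(-17, x(-4)) + t = -24/5 - 1/242 = -5813/1210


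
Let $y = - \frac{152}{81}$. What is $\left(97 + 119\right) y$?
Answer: $- \frac{1216}{3} \approx -405.33$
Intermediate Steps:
$y = - \frac{152}{81}$ ($y = \left(-152\right) \frac{1}{81} = - \frac{152}{81} \approx -1.8765$)
$\left(97 + 119\right) y = \left(97 + 119\right) \left(- \frac{152}{81}\right) = 216 \left(- \frac{152}{81}\right) = - \frac{1216}{3}$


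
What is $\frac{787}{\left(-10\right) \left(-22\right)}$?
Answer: $\frac{787}{220} \approx 3.5773$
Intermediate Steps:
$\frac{787}{\left(-10\right) \left(-22\right)} = \frac{787}{220}$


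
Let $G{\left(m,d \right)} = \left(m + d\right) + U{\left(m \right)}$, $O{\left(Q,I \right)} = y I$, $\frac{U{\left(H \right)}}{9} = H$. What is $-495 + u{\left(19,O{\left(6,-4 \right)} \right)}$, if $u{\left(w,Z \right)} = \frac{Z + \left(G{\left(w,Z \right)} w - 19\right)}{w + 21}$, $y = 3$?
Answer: $- \frac{16449}{40} \approx -411.23$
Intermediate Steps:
$U{\left(H \right)} = 9 H$
$O{\left(Q,I \right)} = 3 I$
$G{\left(m,d \right)} = d + 10 m$ ($G{\left(m,d \right)} = \left(m + d\right) + 9 m = \left(d + m\right) + 9 m = d + 10 m$)
$u{\left(w,Z \right)} = \frac{-19 + Z + w \left(Z + 10 w\right)}{21 + w}$ ($u{\left(w,Z \right)} = \frac{Z + \left(\left(Z + 10 w\right) w - 19\right)}{w + 21} = \frac{Z + \left(w \left(Z + 10 w\right) - 19\right)}{21 + w} = \frac{Z + \left(-19 + w \left(Z + 10 w\right)\right)}{21 + w} = \frac{-19 + Z + w \left(Z + 10 w\right)}{21 + w}$)
$-495 + u{\left(19,O{\left(6,-4 \right)} \right)} = -495 + \frac{-19 + 3 \left(-4\right) + 19 \left(3 \left(-4\right) + 10 \cdot 19\right)}{21 + 19} = -495 + \frac{-19 - 12 + 19 \left(-12 + 190\right)}{40} = -495 + \frac{-19 - 12 + 19 \cdot 178}{40} = -495 + \frac{-19 - 12 + 3382}{40} = -495 + \frac{1}{40} \cdot 3351 = -495 + \frac{3351}{40} = - \frac{16449}{40}$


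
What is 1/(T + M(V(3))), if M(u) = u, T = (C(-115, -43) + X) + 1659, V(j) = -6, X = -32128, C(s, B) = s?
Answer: -1/30590 ≈ -3.2690e-5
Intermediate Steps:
T = -30584 (T = (-115 - 32128) + 1659 = -32243 + 1659 = -30584)
1/(T + M(V(3))) = 1/(-30584 - 6) = 1/(-30590) = -1/30590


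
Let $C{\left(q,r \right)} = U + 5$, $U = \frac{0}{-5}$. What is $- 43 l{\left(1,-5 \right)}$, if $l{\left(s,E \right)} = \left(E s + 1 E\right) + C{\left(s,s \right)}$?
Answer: $215$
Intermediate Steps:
$U = 0$ ($U = 0 \left(- \frac{1}{5}\right) = 0$)
$C{\left(q,r \right)} = 5$ ($C{\left(q,r \right)} = 0 + 5 = 5$)
$l{\left(s,E \right)} = 5 + E + E s$ ($l{\left(s,E \right)} = \left(E s + 1 E\right) + 5 = \left(E s + E\right) + 5 = \left(E + E s\right) + 5 = 5 + E + E s$)
$- 43 l{\left(1,-5 \right)} = - 43 \left(5 - 5 - 5\right) = \left(-43\right) \left(-5\right) = 215$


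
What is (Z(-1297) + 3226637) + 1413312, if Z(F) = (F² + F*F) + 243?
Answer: 8004610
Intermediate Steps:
Z(F) = 243 + 2*F² (Z(F) = (F² + F²) + 243 = 2*F² + 243 = 243 + 2*F²)
(Z(-1297) + 3226637) + 1413312 = ((243 + 2*(-1297)²) + 3226637) + 1413312 = ((243 + 2*1682209) + 3226637) + 1413312 = ((243 + 3364418) + 3226637) + 1413312 = (3364661 + 3226637) + 1413312 = 6591298 + 1413312 = 8004610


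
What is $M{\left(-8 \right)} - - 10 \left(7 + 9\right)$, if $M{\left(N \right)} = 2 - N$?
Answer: $170$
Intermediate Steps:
$M{\left(-8 \right)} - - 10 \left(7 + 9\right) = \left(2 - -8\right) - - 10 \left(7 + 9\right) = \left(2 + 8\right) - \left(-10\right) 16 = 10 - -160 = 10 + 160 = 170$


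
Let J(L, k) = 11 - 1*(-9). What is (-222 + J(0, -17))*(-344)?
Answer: 69488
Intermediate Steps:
J(L, k) = 20 (J(L, k) = 11 + 9 = 20)
(-222 + J(0, -17))*(-344) = (-222 + 20)*(-344) = -202*(-344) = 69488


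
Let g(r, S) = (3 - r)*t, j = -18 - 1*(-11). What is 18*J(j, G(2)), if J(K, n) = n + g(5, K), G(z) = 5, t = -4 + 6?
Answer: 18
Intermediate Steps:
j = -7 (j = -18 + 11 = -7)
t = 2
g(r, S) = 6 - 2*r (g(r, S) = (3 - r)*2 = 6 - 2*r)
J(K, n) = -4 + n (J(K, n) = n + (6 - 2*5) = n + (6 - 10) = n - 4 = -4 + n)
18*J(j, G(2)) = 18*(-4 + 5) = 18*1 = 18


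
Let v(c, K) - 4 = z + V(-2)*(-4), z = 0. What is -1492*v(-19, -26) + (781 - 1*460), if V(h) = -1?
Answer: -11615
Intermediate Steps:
v(c, K) = 8 (v(c, K) = 4 + (0 - 1*(-4)) = 4 + (0 + 4) = 4 + 4 = 8)
-1492*v(-19, -26) + (781 - 1*460) = -1492*8 + (781 - 1*460) = -11936 + (781 - 460) = -11936 + 321 = -11615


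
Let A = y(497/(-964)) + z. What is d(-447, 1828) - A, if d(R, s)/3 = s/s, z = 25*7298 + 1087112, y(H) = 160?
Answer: -1269719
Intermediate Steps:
z = 1269562 (z = 182450 + 1087112 = 1269562)
d(R, s) = 3 (d(R, s) = 3*(s/s) = 3*1 = 3)
A = 1269722 (A = 160 + 1269562 = 1269722)
d(-447, 1828) - A = 3 - 1*1269722 = 3 - 1269722 = -1269719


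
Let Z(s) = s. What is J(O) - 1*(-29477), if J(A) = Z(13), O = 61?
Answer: 29490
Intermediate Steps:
J(A) = 13
J(O) - 1*(-29477) = 13 - 1*(-29477) = 13 + 29477 = 29490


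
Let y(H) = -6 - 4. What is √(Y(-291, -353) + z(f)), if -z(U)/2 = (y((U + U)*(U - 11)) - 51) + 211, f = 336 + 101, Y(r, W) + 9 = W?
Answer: I*√662 ≈ 25.729*I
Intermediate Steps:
Y(r, W) = -9 + W
y(H) = -10
f = 437
z(U) = -300 (z(U) = -2*((-10 - 51) + 211) = -2*(-61 + 211) = -2*150 = -300)
√(Y(-291, -353) + z(f)) = √((-9 - 353) - 300) = √(-362 - 300) = √(-662) = I*√662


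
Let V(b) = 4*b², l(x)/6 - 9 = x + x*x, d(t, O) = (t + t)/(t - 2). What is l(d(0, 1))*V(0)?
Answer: 0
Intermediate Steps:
d(t, O) = 2*t/(-2 + t) (d(t, O) = (2*t)/(-2 + t) = 2*t/(-2 + t))
l(x) = 54 + 6*x + 6*x² (l(x) = 54 + 6*(x + x*x) = 54 + 6*(x + x²) = 54 + (6*x + 6*x²) = 54 + 6*x + 6*x²)
l(d(0, 1))*V(0) = (54 + 6*(2*0/(-2 + 0)) + 6*(2*0/(-2 + 0))²)*(4*0²) = (54 + 6*(2*0/(-2)) + 6*(2*0/(-2))²)*(4*0) = (54 + 6*(2*0*(-½)) + 6*(2*0*(-½))²)*0 = (54 + 6*0 + 6*0²)*0 = (54 + 0 + 6*0)*0 = (54 + 0 + 0)*0 = 54*0 = 0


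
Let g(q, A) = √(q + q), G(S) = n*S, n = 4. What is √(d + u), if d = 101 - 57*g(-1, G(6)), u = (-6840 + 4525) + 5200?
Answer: √(2986 - 57*I*√2) ≈ 54.649 - 0.7375*I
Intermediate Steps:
G(S) = 4*S
u = 2885 (u = -2315 + 5200 = 2885)
g(q, A) = √2*√q (g(q, A) = √(2*q) = √2*√q)
d = 101 - 57*I*√2 (d = 101 - 57*√2*√(-1) = 101 - 57*√2*I = 101 - 57*I*√2 ≈ 101.0 - 80.61*I)
√(d + u) = √((101 - 57*I*√2) + 2885) = √(2986 - 57*I*√2)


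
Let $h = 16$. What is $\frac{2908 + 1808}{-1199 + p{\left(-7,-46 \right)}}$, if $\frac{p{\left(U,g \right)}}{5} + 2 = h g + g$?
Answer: $- \frac{4716}{5119} \approx -0.92127$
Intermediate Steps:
$p{\left(U,g \right)} = -10 + 85 g$ ($p{\left(U,g \right)} = -10 + 5 \left(16 g + g\right) = -10 + 5 \cdot 17 g = -10 + 85 g$)
$\frac{2908 + 1808}{-1199 + p{\left(-7,-46 \right)}} = \frac{2908 + 1808}{-1199 + \left(-10 + 85 \left(-46\right)\right)} = \frac{4716}{-1199 - 3920} = \frac{4716}{-5119} = 4716 \left(- \frac{1}{5119}\right) = - \frac{4716}{5119}$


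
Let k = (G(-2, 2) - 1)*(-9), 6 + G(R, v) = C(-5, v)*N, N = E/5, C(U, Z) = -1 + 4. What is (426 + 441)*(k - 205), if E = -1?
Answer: -592161/5 ≈ -1.1843e+5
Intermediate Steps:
C(U, Z) = 3
N = -⅕ (N = -1/5 = -1*⅕ = -⅕ ≈ -0.20000)
G(R, v) = -33/5 (G(R, v) = -6 + 3*(-⅕) = -6 - ⅗ = -33/5)
k = 342/5 (k = (-33/5 - 1)*(-9) = -38/5*(-9) = 342/5 ≈ 68.400)
(426 + 441)*(k - 205) = (426 + 441)*(342/5 - 205) = 867*(-683/5) = -592161/5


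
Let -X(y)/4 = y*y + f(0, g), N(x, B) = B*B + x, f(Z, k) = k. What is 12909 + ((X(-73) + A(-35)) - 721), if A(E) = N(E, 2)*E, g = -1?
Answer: -8039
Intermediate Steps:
N(x, B) = x + B² (N(x, B) = B² + x = x + B²)
X(y) = 4 - 4*y² (X(y) = -4*(y*y - 1) = -4*(y² - 1) = -4*(-1 + y²) = 4 - 4*y²)
A(E) = E*(4 + E) (A(E) = (E + 2²)*E = (E + 4)*E = (4 + E)*E = E*(4 + E))
12909 + ((X(-73) + A(-35)) - 721) = 12909 + (((4 - 4*(-73)²) - 35*(4 - 35)) - 721) = 12909 + (((4 - 4*5329) - 35*(-31)) - 721) = 12909 + (((4 - 21316) + 1085) - 721) = 12909 + ((-21312 + 1085) - 721) = 12909 + (-20227 - 721) = 12909 - 20948 = -8039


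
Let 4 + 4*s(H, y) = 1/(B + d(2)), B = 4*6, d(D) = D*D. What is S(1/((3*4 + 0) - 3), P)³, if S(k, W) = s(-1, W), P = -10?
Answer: -1367631/1404928 ≈ -0.97345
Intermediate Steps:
d(D) = D²
B = 24
s(H, y) = -111/112 (s(H, y) = -1 + 1/(4*(24 + 2²)) = -1 + 1/(4*(24 + 4)) = -1 + (¼)/28 = -1 + (¼)*(1/28) = -1 + 1/112 = -111/112)
S(k, W) = -111/112
S(1/((3*4 + 0) - 3), P)³ = (-111/112)³ = -1367631/1404928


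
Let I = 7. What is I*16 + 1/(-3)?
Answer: 335/3 ≈ 111.67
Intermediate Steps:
I*16 + 1/(-3) = 7*16 + 1/(-3) = 112 - 1/3 = 335/3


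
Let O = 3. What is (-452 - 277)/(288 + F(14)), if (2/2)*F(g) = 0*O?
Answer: -81/32 ≈ -2.5313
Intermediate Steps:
F(g) = 0 (F(g) = 0*3 = 0)
(-452 - 277)/(288 + F(14)) = (-452 - 277)/(288 + 0) = -729/288 = -729*1/288 = -81/32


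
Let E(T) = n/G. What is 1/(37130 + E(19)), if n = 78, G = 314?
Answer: 157/5829449 ≈ 2.6932e-5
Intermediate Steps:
E(T) = 39/157 (E(T) = 78/314 = 78*(1/314) = 39/157)
1/(37130 + E(19)) = 1/(37130 + 39/157) = 1/(5829449/157) = 157/5829449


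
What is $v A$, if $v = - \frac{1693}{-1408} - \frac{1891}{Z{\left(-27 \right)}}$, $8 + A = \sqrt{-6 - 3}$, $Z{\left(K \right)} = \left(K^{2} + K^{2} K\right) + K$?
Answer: $- \frac{34797361}{3340656} + \frac{34797361 i}{8908416} \approx -10.416 + 3.9061 i$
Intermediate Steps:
$Z{\left(K \right)} = K + K^{2} + K^{3}$ ($Z{\left(K \right)} = \left(K^{2} + K^{3}\right) + K = K + K^{2} + K^{3}$)
$A = -8 + 3 i$ ($A = -8 + \sqrt{-6 - 3} = -8 + \sqrt{-9} = -8 + 3 i \approx -8.0 + 3.0 i$)
$v = \frac{34797361}{26725248}$ ($v = - \frac{1693}{-1408} - \frac{1891}{\left(-27\right) \left(1 - 27 + \left(-27\right)^{2}\right)} = \left(-1693\right) \left(- \frac{1}{1408}\right) - \frac{1891}{\left(-27\right) \left(1 - 27 + 729\right)} = \frac{1693}{1408} - \frac{1891}{\left(-27\right) 703} = \frac{1693}{1408} - \frac{1891}{-18981} = \frac{1693}{1408} - - \frac{1891}{18981} = \frac{1693}{1408} + \frac{1891}{18981} = \frac{34797361}{26725248} \approx 1.302$)
$v A = \frac{34797361 \left(-8 + 3 i\right)}{26725248} = - \frac{34797361}{3340656} + \frac{34797361 i}{8908416}$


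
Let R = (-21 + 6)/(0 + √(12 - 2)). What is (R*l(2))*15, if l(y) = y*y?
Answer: -90*√10 ≈ -284.60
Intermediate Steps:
l(y) = y²
R = -3*√10/2 (R = -15/(0 + √10) = -15*√10/10 = -3*√10/2 ≈ -4.7434)
(R*l(2))*15 = (-3*√10/2*2²)*15 = (-3*√10/2*4)*15 = -6*√10*15 = -90*√10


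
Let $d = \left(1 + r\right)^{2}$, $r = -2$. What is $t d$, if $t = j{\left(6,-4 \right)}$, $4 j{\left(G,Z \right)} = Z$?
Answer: $-1$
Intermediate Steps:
$j{\left(G,Z \right)} = \frac{Z}{4}$
$t = -1$ ($t = \frac{1}{4} \left(-4\right) = -1$)
$d = 1$ ($d = \left(1 - 2\right)^{2} = \left(-1\right)^{2} = 1$)
$t d = \left(-1\right) 1 = -1$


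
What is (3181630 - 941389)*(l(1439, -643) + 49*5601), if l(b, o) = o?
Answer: 613391427246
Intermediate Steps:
(3181630 - 941389)*(l(1439, -643) + 49*5601) = (3181630 - 941389)*(-643 + 49*5601) = 2240241*(-643 + 274449) = 2240241*273806 = 613391427246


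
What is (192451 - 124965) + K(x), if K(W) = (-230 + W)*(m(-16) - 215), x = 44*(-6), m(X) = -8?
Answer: 177648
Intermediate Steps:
x = -264
K(W) = 51290 - 223*W (K(W) = (-230 + W)*(-8 - 215) = (-230 + W)*(-223) = 51290 - 223*W)
(192451 - 124965) + K(x) = (192451 - 124965) + (51290 - 223*(-264)) = 67486 + (51290 + 58872) = 67486 + 110162 = 177648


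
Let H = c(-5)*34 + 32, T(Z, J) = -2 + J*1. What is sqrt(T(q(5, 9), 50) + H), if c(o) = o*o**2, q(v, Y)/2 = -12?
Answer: I*sqrt(4170) ≈ 64.576*I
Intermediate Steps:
q(v, Y) = -24 (q(v, Y) = 2*(-12) = -24)
T(Z, J) = -2 + J
c(o) = o**3
H = -4218 (H = (-5)**3*34 + 32 = -125*34 + 32 = -4250 + 32 = -4218)
sqrt(T(q(5, 9), 50) + H) = sqrt((-2 + 50) - 4218) = sqrt(48 - 4218) = sqrt(-4170) = I*sqrt(4170)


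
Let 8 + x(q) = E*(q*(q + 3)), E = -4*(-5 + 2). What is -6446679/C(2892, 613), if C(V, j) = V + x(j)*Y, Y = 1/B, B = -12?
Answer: 19340037/1124146 ≈ 17.204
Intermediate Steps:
E = 12 (E = -4*(-3) = 12)
x(q) = -8 + 12*q*(3 + q) (x(q) = -8 + 12*(q*(q + 3)) = -8 + 12*(q*(3 + q)) = -8 + 12*q*(3 + q))
Y = -1/12 (Y = 1/(-12) = -1/12 ≈ -0.083333)
C(V, j) = ⅔ + V - j² - 3*j (C(V, j) = V + (-8 + 12*j² + 36*j)*(-1/12) = V + (⅔ - j² - 3*j) = ⅔ + V - j² - 3*j)
-6446679/C(2892, 613) = -6446679/(⅔ + 2892 - 1*613² - 3*613) = -6446679/(⅔ + 2892 - 1*375769 - 1839) = -6446679/(⅔ + 2892 - 375769 - 1839) = -6446679/(-1124146/3) = -6446679*(-3/1124146) = 19340037/1124146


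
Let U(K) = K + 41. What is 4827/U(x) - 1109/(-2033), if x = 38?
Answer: 9900902/160607 ≈ 61.647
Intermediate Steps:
U(K) = 41 + K
4827/U(x) - 1109/(-2033) = 4827/(41 + 38) - 1109/(-2033) = 4827/79 - 1109*(-1/2033) = 4827*(1/79) + 1109/2033 = 4827/79 + 1109/2033 = 9900902/160607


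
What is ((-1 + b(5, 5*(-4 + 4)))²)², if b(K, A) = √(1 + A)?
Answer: 0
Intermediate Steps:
((-1 + b(5, 5*(-4 + 4)))²)² = ((-1 + √(1 + 5*(-4 + 4)))²)² = ((-1 + √(1 + 5*0))²)² = ((-1 + √(1 + 0))²)² = ((-1 + √1)²)² = ((-1 + 1)²)² = (0²)² = 0² = 0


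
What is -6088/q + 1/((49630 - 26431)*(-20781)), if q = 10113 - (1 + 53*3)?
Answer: -79324734725/129684474711 ≈ -0.61168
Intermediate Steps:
q = 9953 (q = 10113 - (1 + 159) = 10113 - 1*160 = 10113 - 160 = 9953)
-6088/q + 1/((49630 - 26431)*(-20781)) = -6088/9953 + 1/((49630 - 26431)*(-20781)) = -6088*1/9953 - 1/20781/23199 = -6088/9953 + (1/23199)*(-1/20781) = -6088/9953 - 1/482098419 = -79324734725/129684474711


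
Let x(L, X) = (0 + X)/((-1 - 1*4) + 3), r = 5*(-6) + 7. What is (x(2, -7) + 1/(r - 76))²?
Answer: 477481/39204 ≈ 12.179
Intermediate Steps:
r = -23 (r = -30 + 7 = -23)
x(L, X) = -X/2 (x(L, X) = X/((-1 - 4) + 3) = X/(-5 + 3) = X/(-2) = X*(-½) = -X/2)
(x(2, -7) + 1/(r - 76))² = (-½*(-7) + 1/(-23 - 76))² = (7/2 + 1/(-99))² = (7/2 - 1/99)² = (691/198)² = 477481/39204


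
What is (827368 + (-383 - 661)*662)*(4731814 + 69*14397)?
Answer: 780002201680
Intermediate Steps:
(827368 + (-383 - 661)*662)*(4731814 + 69*14397) = (827368 - 1044*662)*(4731814 + 993393) = (827368 - 691128)*5725207 = 136240*5725207 = 780002201680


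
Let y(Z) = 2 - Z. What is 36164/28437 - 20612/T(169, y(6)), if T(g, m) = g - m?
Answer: -579887072/4919601 ≈ -117.87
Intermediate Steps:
36164/28437 - 20612/T(169, y(6)) = 36164/28437 - 20612/(169 - (2 - 1*6)) = 36164*(1/28437) - 20612/(169 - (2 - 6)) = 36164/28437 - 20612/(169 - 1*(-4)) = 36164/28437 - 20612/(169 + 4) = 36164/28437 - 20612/173 = -579887072/4919601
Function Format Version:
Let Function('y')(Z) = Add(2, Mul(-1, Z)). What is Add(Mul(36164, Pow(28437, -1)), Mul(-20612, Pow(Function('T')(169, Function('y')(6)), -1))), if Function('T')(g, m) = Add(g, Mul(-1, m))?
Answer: Rational(-579887072, 4919601) ≈ -117.87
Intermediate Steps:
Add(Mul(36164, Pow(28437, -1)), Mul(-20612, Pow(Function('T')(169, Function('y')(6)), -1))) = Add(Mul(36164, Pow(28437, -1)), Mul(-20612, Pow(Add(169, Mul(-1, Add(2, Mul(-1, 6)))), -1))) = Add(Mul(36164, Rational(1, 28437)), Mul(-20612, Pow(Add(169, Mul(-1, Add(2, -6))), -1))) = Add(Rational(36164, 28437), Mul(-20612, Pow(Add(169, Mul(-1, -4)), -1))) = Add(Rational(36164, 28437), Mul(-20612, Pow(Add(169, 4), -1))) = Add(Rational(36164, 28437), Mul(-20612, Pow(173, -1))) = Add(Rational(36164, 28437), Mul(-20612, Rational(1, 173))) = Add(Rational(36164, 28437), Rational(-20612, 173)) = Rational(-579887072, 4919601)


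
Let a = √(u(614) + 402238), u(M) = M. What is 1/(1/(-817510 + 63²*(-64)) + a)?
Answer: 1071526/462541762517063951 + 2296335937352*√100713/462541762517063951 ≈ 0.0015755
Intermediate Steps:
a = 2*√100713 (a = √(614 + 402238) = √402852 = 2*√100713 ≈ 634.71)
1/(1/(-817510 + 63²*(-64)) + a) = 1/(1/(-817510 + 63²*(-64)) + 2*√100713) = 1/(1/(-817510 + 3969*(-64)) + 2*√100713) = 1/(1/(-817510 - 254016) + 2*√100713) = 1/(1/(-1071526) + 2*√100713) = 1/(-1/1071526 + 2*√100713)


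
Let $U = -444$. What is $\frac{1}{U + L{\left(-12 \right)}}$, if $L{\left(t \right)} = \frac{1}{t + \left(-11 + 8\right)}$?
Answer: $- \frac{15}{6661} \approx -0.0022519$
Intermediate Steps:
$L{\left(t \right)} = \frac{1}{-3 + t}$ ($L{\left(t \right)} = \frac{1}{t - 3} = \frac{1}{-3 + t}$)
$\frac{1}{U + L{\left(-12 \right)}} = \frac{1}{-444 + \frac{1}{-3 - 12}} = \frac{1}{-444 + \frac{1}{-15}} = \frac{1}{-444 - \frac{1}{15}} = \frac{1}{- \frac{6661}{15}} = - \frac{15}{6661}$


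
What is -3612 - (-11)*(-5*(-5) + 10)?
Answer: -3227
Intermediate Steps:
-3612 - (-11)*(-5*(-5) + 10) = -3612 - (-11)*(25 + 10) = -3612 - (-11)*35 = -3612 - 1*(-385) = -3612 + 385 = -3227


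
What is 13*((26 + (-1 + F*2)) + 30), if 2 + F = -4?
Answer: 559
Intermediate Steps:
F = -6 (F = -2 - 4 = -6)
13*((26 + (-1 + F*2)) + 30) = 13*((26 + (-1 - 6*2)) + 30) = 13*((26 + (-1 - 12)) + 30) = 13*((26 - 13) + 30) = 13*(13 + 30) = 13*43 = 559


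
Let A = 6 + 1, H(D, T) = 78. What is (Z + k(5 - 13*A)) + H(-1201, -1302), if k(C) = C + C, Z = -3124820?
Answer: -3124914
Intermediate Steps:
A = 7
k(C) = 2*C
(Z + k(5 - 13*A)) + H(-1201, -1302) = (-3124820 + 2*(5 - 13*7)) + 78 = (-3124820 + 2*(5 - 91)) + 78 = (-3124820 + 2*(-86)) + 78 = (-3124820 - 172) + 78 = -3124992 + 78 = -3124914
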